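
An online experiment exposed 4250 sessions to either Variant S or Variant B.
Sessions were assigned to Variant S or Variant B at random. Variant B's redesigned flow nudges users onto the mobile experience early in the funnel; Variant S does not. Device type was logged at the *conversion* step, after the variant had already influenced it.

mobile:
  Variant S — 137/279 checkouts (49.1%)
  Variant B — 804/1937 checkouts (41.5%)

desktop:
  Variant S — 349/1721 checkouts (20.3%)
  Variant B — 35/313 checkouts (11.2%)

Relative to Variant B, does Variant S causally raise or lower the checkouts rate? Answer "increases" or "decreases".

decreases

Within every device type level Variant S has the higher rate, yet pooled Variant B does — Simpson's reversal.
Device type is recorded after the variant and is itself shifted by it — it sits on the causal path from variant to outcome. Conditioning on a mediator would strip out part of the effect we want; the pooled comparison gives the total causal effect.
Pooled: Variant S 24.3% vs Variant B 37.3%; Variant B is higher overall.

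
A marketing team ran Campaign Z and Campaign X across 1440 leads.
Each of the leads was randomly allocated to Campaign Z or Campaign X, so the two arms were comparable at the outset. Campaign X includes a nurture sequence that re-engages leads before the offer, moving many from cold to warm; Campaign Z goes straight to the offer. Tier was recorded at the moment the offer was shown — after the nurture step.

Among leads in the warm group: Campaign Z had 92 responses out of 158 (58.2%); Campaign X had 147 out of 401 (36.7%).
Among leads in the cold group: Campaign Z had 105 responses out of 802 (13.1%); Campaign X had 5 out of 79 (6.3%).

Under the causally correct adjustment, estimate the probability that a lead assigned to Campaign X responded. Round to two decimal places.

0.32

The stratified and pooled comparisons disagree (Campaign Z wins within each engagement tier; Campaign X wins overall), so the answer turns on the causal role of engagement tier.
Engagement tier is recorded after the campaign and is itself shifted by it — it sits on the causal path from campaign to outcome. Conditioning on a mediator would strip out part of the effect we want; the pooled comparison gives the total causal effect.
So P(outcome | do(Campaign X)) is just the pooled rate for Campaign X: 152/480 = 0.317.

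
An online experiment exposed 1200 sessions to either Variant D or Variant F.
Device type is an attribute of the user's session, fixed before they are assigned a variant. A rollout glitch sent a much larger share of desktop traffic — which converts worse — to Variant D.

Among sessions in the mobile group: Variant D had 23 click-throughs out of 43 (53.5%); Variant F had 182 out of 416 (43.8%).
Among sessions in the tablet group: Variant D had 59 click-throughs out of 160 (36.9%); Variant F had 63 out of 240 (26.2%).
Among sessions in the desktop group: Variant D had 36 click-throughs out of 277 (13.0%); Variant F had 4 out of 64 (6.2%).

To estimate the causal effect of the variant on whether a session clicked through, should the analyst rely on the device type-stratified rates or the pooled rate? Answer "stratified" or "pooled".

stratified

Variant D is higher inside every device type stratum but Variant F is higher in aggregate. Whether to stratify depends on how device type relates to the variant.
Since device type is a pre-existing factor (not a product of the variant) and it affects the outcome on its own, it is a confounder. The stratified rates, not the pooled rate, identify the causal effect.
Within each level — mobile: 53.5% vs 43.8%; tablet: 36.9% vs 26.2%; desktop: 13.0% vs 6.2% — Variant D is higher every time.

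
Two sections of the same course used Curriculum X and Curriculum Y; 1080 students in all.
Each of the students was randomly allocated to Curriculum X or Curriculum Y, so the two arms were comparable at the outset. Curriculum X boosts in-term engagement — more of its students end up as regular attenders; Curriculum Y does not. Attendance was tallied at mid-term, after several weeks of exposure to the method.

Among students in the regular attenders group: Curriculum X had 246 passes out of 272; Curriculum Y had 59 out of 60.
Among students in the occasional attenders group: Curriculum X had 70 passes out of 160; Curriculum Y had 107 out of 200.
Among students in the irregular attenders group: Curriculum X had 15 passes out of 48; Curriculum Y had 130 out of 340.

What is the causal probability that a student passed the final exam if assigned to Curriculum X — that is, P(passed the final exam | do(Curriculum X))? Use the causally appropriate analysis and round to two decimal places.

0.69

The distribution of mid-term attendance is itself part of what the teaching method does — it is an intermediate outcome. Holding it fixed would remove that part of the effect; the total effect is the pooled difference.
So P(outcome | do(Curriculum X)) is just the pooled rate for Curriculum X: 331/480 = 0.690.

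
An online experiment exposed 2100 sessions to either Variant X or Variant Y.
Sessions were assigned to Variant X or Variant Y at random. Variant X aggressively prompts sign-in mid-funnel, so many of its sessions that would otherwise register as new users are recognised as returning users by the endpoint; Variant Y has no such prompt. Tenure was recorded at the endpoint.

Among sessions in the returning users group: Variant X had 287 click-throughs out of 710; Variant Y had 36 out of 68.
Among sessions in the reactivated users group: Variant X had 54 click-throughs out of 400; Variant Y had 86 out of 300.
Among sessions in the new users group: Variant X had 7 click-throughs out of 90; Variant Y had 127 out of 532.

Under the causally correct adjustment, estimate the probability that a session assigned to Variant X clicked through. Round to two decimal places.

0.29

Within every user tenure level Variant Y has the higher rate, yet pooled Variant X does — Simpson's reversal.
User tenure is recorded after the variant and is itself shifted by it — it sits on the causal path from variant to outcome. Conditioning on a mediator would strip out part of the effect we want; the pooled comparison gives the total causal effect.
So P(outcome | do(Variant X)) is just the pooled rate for Variant X: 348/1200 = 0.290.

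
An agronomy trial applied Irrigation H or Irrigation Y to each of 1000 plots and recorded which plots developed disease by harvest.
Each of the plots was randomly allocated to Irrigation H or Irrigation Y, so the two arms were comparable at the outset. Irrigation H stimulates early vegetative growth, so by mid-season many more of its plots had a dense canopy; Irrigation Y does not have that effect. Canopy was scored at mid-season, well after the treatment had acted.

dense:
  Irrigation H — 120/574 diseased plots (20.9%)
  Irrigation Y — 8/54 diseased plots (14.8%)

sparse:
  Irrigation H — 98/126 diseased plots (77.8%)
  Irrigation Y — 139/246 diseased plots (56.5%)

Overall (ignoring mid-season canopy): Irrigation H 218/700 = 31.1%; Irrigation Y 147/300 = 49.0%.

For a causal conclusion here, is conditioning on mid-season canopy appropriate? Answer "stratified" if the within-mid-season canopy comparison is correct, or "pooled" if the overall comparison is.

Mid-season canopy here is a post-treatment variable shaped by the irrigation; conditioning on it would introduce bias rather than remove it. The overall comparison is the causal one.
Pooled: Irrigation H 31.1% vs Irrigation Y 49.0%; Irrigation H is lower overall.

pooled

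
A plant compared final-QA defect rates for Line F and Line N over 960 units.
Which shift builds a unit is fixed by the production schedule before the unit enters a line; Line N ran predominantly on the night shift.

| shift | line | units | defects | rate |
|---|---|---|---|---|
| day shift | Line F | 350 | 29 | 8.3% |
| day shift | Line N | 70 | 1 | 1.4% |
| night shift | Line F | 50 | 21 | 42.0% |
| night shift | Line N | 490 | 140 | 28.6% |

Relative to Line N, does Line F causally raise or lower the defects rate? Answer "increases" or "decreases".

Nothing the line does changes shift; the imbalance is an allocation artefact. With shift also predicting the outcome, the pooled figure is confounded, and the within-stratum comparison is the causal one.
Within each level — day shift: 8.3% vs 1.4%; night shift: 42.0% vs 28.6% — Line N is lower every time.

increases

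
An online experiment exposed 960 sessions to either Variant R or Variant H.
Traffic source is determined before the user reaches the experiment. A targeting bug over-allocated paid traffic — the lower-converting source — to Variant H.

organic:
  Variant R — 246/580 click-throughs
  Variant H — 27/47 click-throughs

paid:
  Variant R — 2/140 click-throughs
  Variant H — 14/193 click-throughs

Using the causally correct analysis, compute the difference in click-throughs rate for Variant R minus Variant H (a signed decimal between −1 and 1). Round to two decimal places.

The imbalance in traffic source arose from how sessions were allocated, not from anything the variant did; and traffic source independently affects the outcome. The pooled gap is confounded — condition on traffic source.
Adjusting over the population distribution of traffic source: 0.653·(0.424−0.574) + 0.347·(0.014−0.073) = -0.118.

-0.12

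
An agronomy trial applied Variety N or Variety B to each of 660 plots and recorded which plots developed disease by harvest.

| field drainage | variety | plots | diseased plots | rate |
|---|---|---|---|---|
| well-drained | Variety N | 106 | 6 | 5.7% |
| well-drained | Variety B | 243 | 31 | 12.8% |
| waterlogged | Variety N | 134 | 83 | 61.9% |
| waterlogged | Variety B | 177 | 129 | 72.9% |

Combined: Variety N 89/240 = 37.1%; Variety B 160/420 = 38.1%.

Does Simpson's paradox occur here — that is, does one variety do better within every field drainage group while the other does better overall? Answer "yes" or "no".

Within each field drainage level (well-drained 5.7% vs 12.8%; waterlogged 61.9% vs 72.9%), Variety N has the lower rate every time. Pooled: 37.1% vs 38.1% — Variety N has the lower rate overall. They agree.

no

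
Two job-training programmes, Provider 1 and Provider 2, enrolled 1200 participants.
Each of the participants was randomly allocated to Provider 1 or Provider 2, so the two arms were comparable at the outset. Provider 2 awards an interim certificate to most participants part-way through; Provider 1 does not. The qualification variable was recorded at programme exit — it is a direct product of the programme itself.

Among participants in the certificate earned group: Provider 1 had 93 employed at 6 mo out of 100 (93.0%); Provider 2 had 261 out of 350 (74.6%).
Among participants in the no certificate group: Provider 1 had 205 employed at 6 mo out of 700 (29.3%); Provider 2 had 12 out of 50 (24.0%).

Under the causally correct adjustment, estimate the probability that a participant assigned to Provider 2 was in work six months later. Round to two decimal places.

0.68

Within every qualification attained during the programme level Provider 1 has the higher rate, yet pooled Provider 2 does — Simpson's reversal.
The distribution of qualification attained during the programme is itself part of what the programme does — it is an intermediate outcome. Holding it fixed would remove that part of the effect; the total effect is the pooled difference.
So P(outcome | do(Provider 2)) is just the pooled rate for Provider 2: 273/400 = 0.682.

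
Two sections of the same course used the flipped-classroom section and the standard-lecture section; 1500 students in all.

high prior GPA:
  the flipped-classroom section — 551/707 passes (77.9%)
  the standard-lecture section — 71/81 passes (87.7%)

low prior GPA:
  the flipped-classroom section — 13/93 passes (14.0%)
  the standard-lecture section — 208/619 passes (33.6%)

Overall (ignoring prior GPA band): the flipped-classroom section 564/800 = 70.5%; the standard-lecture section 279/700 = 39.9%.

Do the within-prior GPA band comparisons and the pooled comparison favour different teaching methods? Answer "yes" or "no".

yes

Within each prior GPA band level (high prior GPA 77.9% vs 87.7%; low prior GPA 14.0% vs 33.6%), the standard-lecture section has the higher rate every time. Pooled: 70.5% vs 39.9% — the flipped-classroom section has the higher rate overall. The two comparisons disagree.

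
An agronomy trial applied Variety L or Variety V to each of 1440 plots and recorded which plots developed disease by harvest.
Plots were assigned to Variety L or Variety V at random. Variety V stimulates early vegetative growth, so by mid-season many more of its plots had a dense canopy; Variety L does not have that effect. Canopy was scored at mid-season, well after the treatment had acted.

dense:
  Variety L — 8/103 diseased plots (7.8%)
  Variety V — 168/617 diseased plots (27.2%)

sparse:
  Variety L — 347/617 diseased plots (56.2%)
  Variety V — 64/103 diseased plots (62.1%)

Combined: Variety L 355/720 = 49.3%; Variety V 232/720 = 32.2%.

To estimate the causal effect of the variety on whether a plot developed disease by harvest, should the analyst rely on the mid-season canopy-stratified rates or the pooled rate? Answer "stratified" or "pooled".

pooled

The mid-season canopy-specific comparison favours Variety L throughout, but the pooled figures favour Variety V. The question is whether to condition on mid-season canopy.
Mid-season canopy is downstream of the variety. One should not condition on a consequence of treatment, so the overall rates are the right comparison.
Pooled: Variety L 49.3% vs Variety V 32.2%; Variety V is lower overall.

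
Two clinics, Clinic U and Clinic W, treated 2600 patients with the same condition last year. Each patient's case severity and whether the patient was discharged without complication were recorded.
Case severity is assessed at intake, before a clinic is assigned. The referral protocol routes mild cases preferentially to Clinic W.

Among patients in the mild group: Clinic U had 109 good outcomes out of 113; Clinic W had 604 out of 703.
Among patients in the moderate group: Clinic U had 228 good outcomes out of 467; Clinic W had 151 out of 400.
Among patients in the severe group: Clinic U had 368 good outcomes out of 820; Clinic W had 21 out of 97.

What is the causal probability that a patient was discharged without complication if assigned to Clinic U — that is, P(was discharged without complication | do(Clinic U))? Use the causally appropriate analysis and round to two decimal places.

Case severity satisfies the back-door criterion: it is not a descendant of the clinic, and it blocks the spurious path from clinic to outcome. Adjusting for it (i.e., using the within-case severity rates) gives the causal effect.
Standardising Clinic U to the population case severity mix: 0.314·109/113 + 0.333·228/467 + 0.353·368/820 = 0.624.

0.62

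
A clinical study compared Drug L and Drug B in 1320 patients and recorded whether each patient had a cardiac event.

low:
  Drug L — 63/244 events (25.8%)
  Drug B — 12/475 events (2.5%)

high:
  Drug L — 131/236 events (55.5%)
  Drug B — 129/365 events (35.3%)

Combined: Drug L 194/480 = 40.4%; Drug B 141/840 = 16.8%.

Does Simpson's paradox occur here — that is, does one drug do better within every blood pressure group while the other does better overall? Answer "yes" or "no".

no

Within each blood pressure level (low 25.8% vs 2.5%; high 55.5% vs 35.3%), Drug B has the lower rate every time. Pooled: 40.4% vs 16.8% — Drug B has the lower rate overall. They agree.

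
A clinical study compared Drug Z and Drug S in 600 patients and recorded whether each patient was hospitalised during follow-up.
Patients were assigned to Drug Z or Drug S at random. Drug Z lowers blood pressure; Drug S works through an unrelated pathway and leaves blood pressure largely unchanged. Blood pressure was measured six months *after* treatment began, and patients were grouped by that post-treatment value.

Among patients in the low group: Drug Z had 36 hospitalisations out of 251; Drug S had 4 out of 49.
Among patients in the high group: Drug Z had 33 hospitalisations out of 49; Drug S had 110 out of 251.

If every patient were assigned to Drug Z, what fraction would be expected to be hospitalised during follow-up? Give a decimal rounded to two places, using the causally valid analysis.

The blood pressure-specific comparison favours Drug S throughout, but the pooled figures favour Drug Z. The question is whether to condition on blood pressure.
Blood pressure is recorded after the drug and is itself shifted by it — it sits on the causal path from drug to outcome. Conditioning on a mediator would strip out part of the effect we want; the pooled comparison gives the total causal effect.
So P(outcome | do(Drug Z)) is just the pooled rate for Drug Z: 69/300 = 0.230.

0.23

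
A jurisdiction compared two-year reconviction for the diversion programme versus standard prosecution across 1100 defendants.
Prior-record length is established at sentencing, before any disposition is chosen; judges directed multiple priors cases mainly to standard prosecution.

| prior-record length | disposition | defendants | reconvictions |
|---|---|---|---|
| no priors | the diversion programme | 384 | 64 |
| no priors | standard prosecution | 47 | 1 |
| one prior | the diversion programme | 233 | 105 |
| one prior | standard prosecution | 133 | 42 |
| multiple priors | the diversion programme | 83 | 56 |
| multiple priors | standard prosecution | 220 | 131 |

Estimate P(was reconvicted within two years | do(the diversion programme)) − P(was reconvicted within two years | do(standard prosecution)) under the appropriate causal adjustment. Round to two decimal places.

Nothing the disposition does changes prior-record length; the imbalance is an allocation artefact. With prior-record length also predicting the outcome, the pooled figure is confounded, and the within-stratum comparison is the causal one.
Adjusting over the population distribution of prior-record length: 0.392·(0.167−0.021) + 0.333·(0.451−0.316) + 0.275·(0.675−0.595) = +0.124.

+0.12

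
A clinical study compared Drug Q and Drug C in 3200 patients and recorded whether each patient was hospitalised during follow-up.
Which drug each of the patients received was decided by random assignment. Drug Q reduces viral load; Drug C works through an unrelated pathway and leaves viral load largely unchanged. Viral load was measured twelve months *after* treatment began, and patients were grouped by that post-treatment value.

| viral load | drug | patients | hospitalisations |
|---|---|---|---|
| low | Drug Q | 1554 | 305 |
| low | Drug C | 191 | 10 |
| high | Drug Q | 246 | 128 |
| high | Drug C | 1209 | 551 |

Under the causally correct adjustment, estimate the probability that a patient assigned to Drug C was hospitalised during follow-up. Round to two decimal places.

Drug C is lower inside every viral load stratum but Drug Q is lower in aggregate. Whether to stratify depends on how viral load relates to the drug.
Stratifying would compare drugs among patients the drugs themselves sorted into viral load groups — a form of selection on an intermediate. The unconditioned pooled rates give the total causal effect.
So P(outcome | do(Drug C)) is just the pooled rate for Drug C: 561/1400 = 0.401.

0.40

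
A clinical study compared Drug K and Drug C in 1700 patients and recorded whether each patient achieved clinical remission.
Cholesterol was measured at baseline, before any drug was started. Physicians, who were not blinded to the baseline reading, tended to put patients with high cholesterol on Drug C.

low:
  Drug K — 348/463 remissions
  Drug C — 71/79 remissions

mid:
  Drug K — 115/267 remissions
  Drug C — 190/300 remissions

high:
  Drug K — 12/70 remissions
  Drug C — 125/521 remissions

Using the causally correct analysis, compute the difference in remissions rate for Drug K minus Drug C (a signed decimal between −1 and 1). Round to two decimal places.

Cholesterol is set before the drug has any effect — it is not caused by the drug — and it independently drives the outcome. That makes it a confounder, so the causal comparison is within cholesterol levels.
Adjusting over the population distribution of cholesterol: 0.319·(0.752−0.899) + 0.334·(0.431−0.633) + 0.348·(0.171−0.240) = -0.138.

-0.14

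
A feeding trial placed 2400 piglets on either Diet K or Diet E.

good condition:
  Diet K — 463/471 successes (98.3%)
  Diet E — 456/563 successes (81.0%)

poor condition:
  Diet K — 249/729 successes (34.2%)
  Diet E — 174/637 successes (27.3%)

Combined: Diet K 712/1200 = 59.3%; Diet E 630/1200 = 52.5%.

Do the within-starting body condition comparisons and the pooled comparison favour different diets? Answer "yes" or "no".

no

Within each starting body condition level (good condition 98.3% vs 81.0%; poor condition 34.2% vs 27.3%), Diet K has the higher rate every time. Pooled: 59.3% vs 52.5% — Diet K has the higher rate overall. They agree.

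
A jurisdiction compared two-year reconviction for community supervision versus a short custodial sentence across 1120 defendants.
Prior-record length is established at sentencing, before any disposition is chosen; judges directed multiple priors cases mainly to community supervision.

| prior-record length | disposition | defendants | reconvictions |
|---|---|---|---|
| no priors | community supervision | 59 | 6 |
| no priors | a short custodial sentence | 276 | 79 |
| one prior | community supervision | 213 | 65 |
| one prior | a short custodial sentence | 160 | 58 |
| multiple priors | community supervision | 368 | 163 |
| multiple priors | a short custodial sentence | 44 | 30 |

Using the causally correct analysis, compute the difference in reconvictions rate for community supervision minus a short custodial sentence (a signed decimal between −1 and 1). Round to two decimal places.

Prior-record length satisfies the back-door criterion: it is not a descendant of the disposition, and it blocks the spurious path from disposition to outcome. Adjusting for it (i.e., using the within-prior-record length rates) gives the causal effect.
Adjusting over the population distribution of prior-record length: 0.299·(0.102−0.286) + 0.333·(0.305−0.362) + 0.368·(0.443−0.682) = -0.162.

-0.16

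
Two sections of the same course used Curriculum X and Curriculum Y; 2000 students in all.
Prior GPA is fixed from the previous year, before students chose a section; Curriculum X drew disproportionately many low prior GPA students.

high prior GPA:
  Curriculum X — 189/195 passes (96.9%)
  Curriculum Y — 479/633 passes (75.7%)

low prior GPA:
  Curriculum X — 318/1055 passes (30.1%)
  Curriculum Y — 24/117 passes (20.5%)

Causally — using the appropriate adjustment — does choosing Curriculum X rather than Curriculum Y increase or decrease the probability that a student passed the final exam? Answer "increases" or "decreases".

The stratified and pooled comparisons disagree (Curriculum X wins within each prior GPA band; Curriculum Y wins overall), so the answer turns on the causal role of prior GPA band.
The imbalance in prior GPA band arose from how students were allocated, not from anything the teaching method did; and prior GPA band independently affects the outcome. The pooled gap is confounded — condition on prior GPA band.
Within each level — high prior GPA: 96.9% vs 75.7%; low prior GPA: 30.1% vs 20.5% — Curriculum X is higher every time.

increases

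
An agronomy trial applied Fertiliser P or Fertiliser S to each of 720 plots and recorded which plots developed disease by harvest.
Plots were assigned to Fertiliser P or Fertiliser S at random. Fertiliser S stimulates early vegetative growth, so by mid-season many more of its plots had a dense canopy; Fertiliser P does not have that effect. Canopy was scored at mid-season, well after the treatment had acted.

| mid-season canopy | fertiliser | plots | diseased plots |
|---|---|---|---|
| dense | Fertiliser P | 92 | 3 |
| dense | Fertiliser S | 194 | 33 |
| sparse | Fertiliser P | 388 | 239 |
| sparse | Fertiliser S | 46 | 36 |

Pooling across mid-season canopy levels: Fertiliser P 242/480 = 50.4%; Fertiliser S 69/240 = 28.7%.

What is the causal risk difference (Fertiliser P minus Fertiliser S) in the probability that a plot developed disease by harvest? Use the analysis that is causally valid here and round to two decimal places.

+0.22

Mid-season canopy lies on the pathway fertiliser → mid-season canopy → outcome, so adjusting for it blocks the indirect effect. For the total causal effect of fertiliser, use the unadjusted pooled rates.
The causal difference is the pooled difference: 0.504 − 0.287 = +0.217.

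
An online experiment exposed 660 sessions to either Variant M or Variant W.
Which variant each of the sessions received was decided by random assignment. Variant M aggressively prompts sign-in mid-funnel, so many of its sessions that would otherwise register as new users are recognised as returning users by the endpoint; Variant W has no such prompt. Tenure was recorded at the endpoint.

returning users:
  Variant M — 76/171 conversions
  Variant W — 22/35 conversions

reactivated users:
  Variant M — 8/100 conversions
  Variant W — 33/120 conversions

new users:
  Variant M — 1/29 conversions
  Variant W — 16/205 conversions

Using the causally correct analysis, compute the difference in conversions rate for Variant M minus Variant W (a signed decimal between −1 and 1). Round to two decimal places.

+0.09

The user tenure-specific comparison favours Variant W throughout, but the pooled figures favour Variant M. The question is whether to condition on user tenure.
User tenure is downstream of the variant. One should not condition on a consequence of treatment, so the overall rates are the right comparison.
The causal difference is the pooled difference: 0.283 − 0.197 = +0.086.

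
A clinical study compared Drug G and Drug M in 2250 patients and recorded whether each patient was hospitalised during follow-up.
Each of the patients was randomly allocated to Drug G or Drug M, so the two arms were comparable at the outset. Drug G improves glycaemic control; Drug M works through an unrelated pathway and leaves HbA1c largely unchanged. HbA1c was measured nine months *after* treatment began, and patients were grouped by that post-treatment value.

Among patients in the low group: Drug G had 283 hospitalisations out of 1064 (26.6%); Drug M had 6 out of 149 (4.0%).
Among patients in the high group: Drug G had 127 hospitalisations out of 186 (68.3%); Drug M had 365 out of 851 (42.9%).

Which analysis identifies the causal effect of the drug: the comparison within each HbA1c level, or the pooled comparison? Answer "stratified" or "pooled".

pooled

HbA1c is downstream of the drug. One should not condition on a consequence of treatment, so the overall rates are the right comparison.
Pooled: Drug G 32.8% vs Drug M 37.1%; Drug G is lower overall.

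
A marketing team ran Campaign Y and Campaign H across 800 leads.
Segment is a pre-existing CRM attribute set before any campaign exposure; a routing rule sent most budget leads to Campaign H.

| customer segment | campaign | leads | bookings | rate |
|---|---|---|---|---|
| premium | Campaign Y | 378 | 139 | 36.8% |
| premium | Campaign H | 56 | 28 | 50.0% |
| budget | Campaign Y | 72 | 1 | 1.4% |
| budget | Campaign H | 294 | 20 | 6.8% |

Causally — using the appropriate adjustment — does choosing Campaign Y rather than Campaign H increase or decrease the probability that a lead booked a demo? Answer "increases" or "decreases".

Within every customer segment level Campaign H has the higher rate, yet pooled Campaign Y does — Simpson's reversal.
Customer segment differs across campaigns for reasons unrelated to any effect of the campaign itself, and it separately predicts the outcome — a classic confounder. We must compare within customer segment levels.
Within each level — premium: 36.8% vs 50.0%; budget: 1.4% vs 6.8% — Campaign H is higher every time.

decreases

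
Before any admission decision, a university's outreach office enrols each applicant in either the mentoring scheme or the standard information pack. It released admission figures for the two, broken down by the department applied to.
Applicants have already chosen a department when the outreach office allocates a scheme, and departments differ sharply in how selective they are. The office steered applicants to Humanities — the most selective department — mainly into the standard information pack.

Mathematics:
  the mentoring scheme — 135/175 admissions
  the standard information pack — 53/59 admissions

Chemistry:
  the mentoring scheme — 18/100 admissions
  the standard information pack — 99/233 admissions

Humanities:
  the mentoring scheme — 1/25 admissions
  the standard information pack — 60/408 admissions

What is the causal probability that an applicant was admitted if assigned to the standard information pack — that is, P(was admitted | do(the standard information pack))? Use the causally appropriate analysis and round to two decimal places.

0.42

Within every department level the standard information pack has the higher rate, yet pooled the mentoring scheme does — Simpson's reversal.
Department is set before the outreach scheme has any effect — it is not caused by the outreach scheme — and it independently drives the outcome. That makes it a confounder, so the causal comparison is within department levels.
Standardising the standard information pack to the population department mix: 0.234·53/59 + 0.333·99/233 + 0.433·60/408 = 0.415.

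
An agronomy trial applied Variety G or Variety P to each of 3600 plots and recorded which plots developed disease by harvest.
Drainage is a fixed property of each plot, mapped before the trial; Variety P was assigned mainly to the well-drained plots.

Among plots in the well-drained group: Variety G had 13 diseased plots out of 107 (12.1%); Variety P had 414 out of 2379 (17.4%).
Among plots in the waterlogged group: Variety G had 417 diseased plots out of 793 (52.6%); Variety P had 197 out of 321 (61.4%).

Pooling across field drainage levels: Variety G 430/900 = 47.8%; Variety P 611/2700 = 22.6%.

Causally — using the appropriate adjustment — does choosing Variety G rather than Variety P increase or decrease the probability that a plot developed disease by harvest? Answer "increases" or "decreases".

Within every field drainage level Variety G has the lower rate, yet pooled Variety P does — Simpson's reversal.
Field drainage is set before the variety has any effect — it is not caused by the variety — and it independently drives the outcome. That makes it a confounder, so the causal comparison is within field drainage levels.
Within each level — well-drained: 12.1% vs 17.4%; waterlogged: 52.6% vs 61.4% — Variety G is lower every time.

decreases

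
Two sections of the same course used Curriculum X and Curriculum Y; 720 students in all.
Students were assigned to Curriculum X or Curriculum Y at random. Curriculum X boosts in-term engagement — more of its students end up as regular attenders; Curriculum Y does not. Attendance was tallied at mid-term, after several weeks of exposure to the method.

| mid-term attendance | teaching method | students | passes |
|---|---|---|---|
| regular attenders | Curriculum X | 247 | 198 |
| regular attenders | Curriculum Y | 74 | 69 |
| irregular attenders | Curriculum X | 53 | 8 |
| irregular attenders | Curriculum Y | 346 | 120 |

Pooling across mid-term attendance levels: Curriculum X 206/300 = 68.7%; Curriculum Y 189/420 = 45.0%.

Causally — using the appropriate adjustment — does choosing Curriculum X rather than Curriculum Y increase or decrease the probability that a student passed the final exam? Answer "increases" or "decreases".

increases

Mid-term attendance lies on the pathway teaching method → mid-term attendance → outcome, so adjusting for it blocks the indirect effect. For the total causal effect of teaching method, use the unadjusted pooled rates.
Pooled: Curriculum X 68.7% vs Curriculum Y 45.0%; Curriculum X is higher overall.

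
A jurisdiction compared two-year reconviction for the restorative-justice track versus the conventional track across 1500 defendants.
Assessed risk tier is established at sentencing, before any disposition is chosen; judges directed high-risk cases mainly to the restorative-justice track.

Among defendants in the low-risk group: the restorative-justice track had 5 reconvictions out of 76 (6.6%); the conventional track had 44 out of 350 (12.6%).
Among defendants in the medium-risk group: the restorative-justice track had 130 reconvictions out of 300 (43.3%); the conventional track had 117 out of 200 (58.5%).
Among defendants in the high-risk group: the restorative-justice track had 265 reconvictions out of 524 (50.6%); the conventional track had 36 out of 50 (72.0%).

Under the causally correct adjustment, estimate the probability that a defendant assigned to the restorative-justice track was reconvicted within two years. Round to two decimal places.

The assessed risk tier-specific comparison favours the restorative-justice track throughout, but the pooled figures favour the conventional track. The question is whether to condition on assessed risk tier.
The imbalance in assessed risk tier arose from how defendants were allocated, not from anything the disposition did; and assessed risk tier independently affects the outcome. The pooled gap is confounded — condition on assessed risk tier.
Standardising the restorative-justice track to the population assessed risk tier mix: 0.284·5/76 + 0.333·130/300 + 0.383·265/524 = 0.357.

0.36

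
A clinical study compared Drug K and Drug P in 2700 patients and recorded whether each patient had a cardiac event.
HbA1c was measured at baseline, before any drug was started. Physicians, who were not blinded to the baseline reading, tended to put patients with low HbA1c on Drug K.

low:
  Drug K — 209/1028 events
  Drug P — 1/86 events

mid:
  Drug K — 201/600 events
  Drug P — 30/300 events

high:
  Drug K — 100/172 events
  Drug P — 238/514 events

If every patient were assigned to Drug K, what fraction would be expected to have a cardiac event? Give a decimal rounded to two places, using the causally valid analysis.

The HbA1c-specific comparison favours Drug P throughout, but the pooled figures favour Drug K. The question is whether to condition on HbA1c.
HbA1c satisfies the back-door criterion: it is not a descendant of the drug, and it blocks the spurious path from drug to outcome. Adjusting for it (i.e., using the within-HbA1c rates) gives the causal effect.
Standardising Drug K to the population HbA1c mix: 0.413·209/1028 + 0.333·201/600 + 0.254·100/172 = 0.343.

0.34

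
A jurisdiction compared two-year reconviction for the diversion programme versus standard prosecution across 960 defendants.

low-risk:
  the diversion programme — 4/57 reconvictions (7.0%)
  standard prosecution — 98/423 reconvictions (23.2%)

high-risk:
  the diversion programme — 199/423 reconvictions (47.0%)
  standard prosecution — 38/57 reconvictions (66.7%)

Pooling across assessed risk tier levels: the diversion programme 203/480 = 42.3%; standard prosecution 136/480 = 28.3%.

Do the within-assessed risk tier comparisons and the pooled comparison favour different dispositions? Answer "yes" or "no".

yes

Within each assessed risk tier level (low-risk 7.0% vs 23.2%; high-risk 47.0% vs 66.7%), the diversion programme has the lower rate every time. Pooled: 42.3% vs 28.3% — standard prosecution has the lower rate overall. The two comparisons disagree.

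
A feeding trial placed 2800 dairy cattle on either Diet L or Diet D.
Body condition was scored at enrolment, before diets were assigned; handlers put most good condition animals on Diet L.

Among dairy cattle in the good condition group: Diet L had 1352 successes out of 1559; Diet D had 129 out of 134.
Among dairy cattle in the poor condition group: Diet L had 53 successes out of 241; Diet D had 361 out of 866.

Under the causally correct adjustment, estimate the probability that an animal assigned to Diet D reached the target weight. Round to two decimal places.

Starting body condition is set before the diet has any effect — it is not caused by the diet — and it independently drives the outcome. That makes it a confounder, so the causal comparison is within starting body condition levels.
Standardising Diet D to the population starting body condition mix: 0.605·129/134 + 0.395·361/866 = 0.747.

0.75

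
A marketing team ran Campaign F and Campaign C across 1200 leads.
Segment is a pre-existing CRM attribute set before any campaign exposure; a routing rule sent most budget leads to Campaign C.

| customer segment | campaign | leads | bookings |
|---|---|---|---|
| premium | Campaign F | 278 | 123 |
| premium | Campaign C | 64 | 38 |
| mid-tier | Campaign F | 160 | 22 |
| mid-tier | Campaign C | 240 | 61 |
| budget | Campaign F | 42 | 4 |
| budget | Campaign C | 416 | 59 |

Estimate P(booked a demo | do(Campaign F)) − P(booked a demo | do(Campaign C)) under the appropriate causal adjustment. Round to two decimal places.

Within every customer segment level Campaign C has the higher rate, yet pooled Campaign F does — Simpson's reversal.
Nothing the campaign does changes customer segment; the imbalance is an allocation artefact. With customer segment also predicting the outcome, the pooled figure is confounded, and the within-stratum comparison is the causal one.
Adjusting over the population distribution of customer segment: 0.285·(0.442−0.594) + 0.333·(0.138−0.254) + 0.382·(0.095−0.142) = -0.100.

-0.10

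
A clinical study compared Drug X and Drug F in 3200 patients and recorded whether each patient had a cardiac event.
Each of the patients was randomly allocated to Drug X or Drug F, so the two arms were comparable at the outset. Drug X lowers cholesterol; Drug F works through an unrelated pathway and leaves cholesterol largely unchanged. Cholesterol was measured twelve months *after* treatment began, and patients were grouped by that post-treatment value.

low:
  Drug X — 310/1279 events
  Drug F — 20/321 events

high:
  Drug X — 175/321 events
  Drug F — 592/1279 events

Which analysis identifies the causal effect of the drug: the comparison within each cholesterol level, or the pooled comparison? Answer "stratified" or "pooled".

Drug F is lower inside every cholesterol stratum but Drug X is lower in aggregate. Whether to stratify depends on how cholesterol relates to the drug.
Cholesterol here is a post-treatment variable shaped by the drug; conditioning on it would introduce bias rather than remove it. The overall comparison is the causal one.
Pooled: Drug X 30.3% vs Drug F 38.2%; Drug X is lower overall.

pooled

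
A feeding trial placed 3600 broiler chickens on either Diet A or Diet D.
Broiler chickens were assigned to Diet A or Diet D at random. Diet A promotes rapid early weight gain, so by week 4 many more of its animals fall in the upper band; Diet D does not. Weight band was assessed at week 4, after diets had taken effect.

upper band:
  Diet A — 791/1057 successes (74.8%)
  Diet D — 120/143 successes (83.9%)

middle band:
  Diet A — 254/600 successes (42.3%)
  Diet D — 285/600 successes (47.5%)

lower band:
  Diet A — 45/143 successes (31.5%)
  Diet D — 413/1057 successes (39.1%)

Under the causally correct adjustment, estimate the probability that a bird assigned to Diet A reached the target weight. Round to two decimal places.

Week-4 weight band lies on the pathway diet → week-4 weight band → outcome, so adjusting for it blocks the indirect effect. For the total causal effect of diet, use the unadjusted pooled rates.
So P(outcome | do(Diet A)) is just the pooled rate for Diet A: 1090/1800 = 0.606.

0.61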